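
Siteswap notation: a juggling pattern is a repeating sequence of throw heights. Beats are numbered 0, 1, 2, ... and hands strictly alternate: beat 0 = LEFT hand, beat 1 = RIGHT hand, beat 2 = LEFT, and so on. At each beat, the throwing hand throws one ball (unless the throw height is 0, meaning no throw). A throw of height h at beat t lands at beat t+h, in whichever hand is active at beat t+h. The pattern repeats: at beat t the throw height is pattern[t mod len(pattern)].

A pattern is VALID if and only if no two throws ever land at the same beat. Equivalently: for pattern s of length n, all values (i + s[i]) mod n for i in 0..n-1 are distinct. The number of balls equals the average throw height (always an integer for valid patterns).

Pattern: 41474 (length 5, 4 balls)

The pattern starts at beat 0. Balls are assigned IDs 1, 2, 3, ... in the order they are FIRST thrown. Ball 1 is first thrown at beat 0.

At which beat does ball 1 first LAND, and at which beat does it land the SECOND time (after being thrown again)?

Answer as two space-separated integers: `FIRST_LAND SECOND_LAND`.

Answer: 4 8

Derivation:
Beat 0 (L): throw ball1 h=4 -> lands@4:L; in-air after throw: [b1@4:L]
Beat 1 (R): throw ball2 h=1 -> lands@2:L; in-air after throw: [b2@2:L b1@4:L]
Beat 2 (L): throw ball2 h=4 -> lands@6:L; in-air after throw: [b1@4:L b2@6:L]
Beat 3 (R): throw ball3 h=7 -> lands@10:L; in-air after throw: [b1@4:L b2@6:L b3@10:L]
Beat 4 (L): throw ball1 h=4 -> lands@8:L; in-air after throw: [b2@6:L b1@8:L b3@10:L]
Beat 5 (R): throw ball4 h=4 -> lands@9:R; in-air after throw: [b2@6:L b1@8:L b4@9:R b3@10:L]
Beat 6 (L): throw ball2 h=1 -> lands@7:R; in-air after throw: [b2@7:R b1@8:L b4@9:R b3@10:L]
Beat 7 (R): throw ball2 h=4 -> lands@11:R; in-air after throw: [b1@8:L b4@9:R b3@10:L b2@11:R]
Beat 8 (L): throw ball1 h=7 -> lands@15:R; in-air after throw: [b4@9:R b3@10:L b2@11:R b1@15:R]
Ball 1: thrown@0 h=4 -> first land @4; rethrown@4 h=4 -> second land @8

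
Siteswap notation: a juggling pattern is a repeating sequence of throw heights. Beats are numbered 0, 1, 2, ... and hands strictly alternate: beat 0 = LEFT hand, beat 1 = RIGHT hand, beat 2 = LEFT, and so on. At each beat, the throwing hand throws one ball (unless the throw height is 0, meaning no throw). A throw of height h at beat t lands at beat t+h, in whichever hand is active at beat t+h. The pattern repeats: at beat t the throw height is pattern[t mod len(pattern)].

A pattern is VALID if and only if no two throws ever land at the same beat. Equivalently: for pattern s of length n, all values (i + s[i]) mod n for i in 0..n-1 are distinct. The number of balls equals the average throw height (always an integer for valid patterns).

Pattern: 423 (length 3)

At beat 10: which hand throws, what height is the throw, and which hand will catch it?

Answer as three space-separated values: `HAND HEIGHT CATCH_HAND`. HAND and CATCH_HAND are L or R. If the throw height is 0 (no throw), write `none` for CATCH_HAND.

Beat 10: 10 mod 2 = 0, so hand = L
Throw height = pattern[10 mod 3] = pattern[1] = 2
Lands at beat 10+2=12, 12 mod 2 = 0, so catch hand = L

Answer: L 2 L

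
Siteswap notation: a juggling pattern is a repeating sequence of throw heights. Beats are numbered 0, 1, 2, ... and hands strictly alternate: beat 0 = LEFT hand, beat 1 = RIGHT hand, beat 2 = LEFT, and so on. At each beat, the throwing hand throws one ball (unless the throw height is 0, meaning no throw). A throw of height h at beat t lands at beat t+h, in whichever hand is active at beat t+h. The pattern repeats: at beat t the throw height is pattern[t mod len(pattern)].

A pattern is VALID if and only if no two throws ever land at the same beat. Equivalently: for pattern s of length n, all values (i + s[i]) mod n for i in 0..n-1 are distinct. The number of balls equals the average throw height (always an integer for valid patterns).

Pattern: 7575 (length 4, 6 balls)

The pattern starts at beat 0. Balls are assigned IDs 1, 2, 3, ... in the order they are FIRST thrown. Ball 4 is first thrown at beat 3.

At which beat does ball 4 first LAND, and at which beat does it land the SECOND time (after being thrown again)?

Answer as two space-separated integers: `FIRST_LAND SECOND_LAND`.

Beat 0 (L): throw ball1 h=7 -> lands@7:R; in-air after throw: [b1@7:R]
Beat 1 (R): throw ball2 h=5 -> lands@6:L; in-air after throw: [b2@6:L b1@7:R]
Beat 2 (L): throw ball3 h=7 -> lands@9:R; in-air after throw: [b2@6:L b1@7:R b3@9:R]
Beat 3 (R): throw ball4 h=5 -> lands@8:L; in-air after throw: [b2@6:L b1@7:R b4@8:L b3@9:R]
Beat 4 (L): throw ball5 h=7 -> lands@11:R; in-air after throw: [b2@6:L b1@7:R b4@8:L b3@9:R b5@11:R]
Beat 5 (R): throw ball6 h=5 -> lands@10:L; in-air after throw: [b2@6:L b1@7:R b4@8:L b3@9:R b6@10:L b5@11:R]
Beat 6 (L): throw ball2 h=7 -> lands@13:R; in-air after throw: [b1@7:R b4@8:L b3@9:R b6@10:L b5@11:R b2@13:R]
Beat 7 (R): throw ball1 h=5 -> lands@12:L; in-air after throw: [b4@8:L b3@9:R b6@10:L b5@11:R b1@12:L b2@13:R]
Beat 8 (L): throw ball4 h=7 -> lands@15:R; in-air after throw: [b3@9:R b6@10:L b5@11:R b1@12:L b2@13:R b4@15:R]
Beat 9 (R): throw ball3 h=5 -> lands@14:L; in-air after throw: [b6@10:L b5@11:R b1@12:L b2@13:R b3@14:L b4@15:R]
Beat 10 (L): throw ball6 h=7 -> lands@17:R; in-air after throw: [b5@11:R b1@12:L b2@13:R b3@14:L b4@15:R b6@17:R]
Beat 11 (R): throw ball5 h=5 -> lands@16:L; in-air after throw: [b1@12:L b2@13:R b3@14:L b4@15:R b5@16:L b6@17:R]
Beat 12 (L): throw ball1 h=7 -> lands@19:R; in-air after throw: [b2@13:R b3@14:L b4@15:R b5@16:L b6@17:R b1@19:R]
Ball 4: thrown@3 h=5 -> first land @8; rethrown@8 h=7 -> second land @15

Answer: 8 15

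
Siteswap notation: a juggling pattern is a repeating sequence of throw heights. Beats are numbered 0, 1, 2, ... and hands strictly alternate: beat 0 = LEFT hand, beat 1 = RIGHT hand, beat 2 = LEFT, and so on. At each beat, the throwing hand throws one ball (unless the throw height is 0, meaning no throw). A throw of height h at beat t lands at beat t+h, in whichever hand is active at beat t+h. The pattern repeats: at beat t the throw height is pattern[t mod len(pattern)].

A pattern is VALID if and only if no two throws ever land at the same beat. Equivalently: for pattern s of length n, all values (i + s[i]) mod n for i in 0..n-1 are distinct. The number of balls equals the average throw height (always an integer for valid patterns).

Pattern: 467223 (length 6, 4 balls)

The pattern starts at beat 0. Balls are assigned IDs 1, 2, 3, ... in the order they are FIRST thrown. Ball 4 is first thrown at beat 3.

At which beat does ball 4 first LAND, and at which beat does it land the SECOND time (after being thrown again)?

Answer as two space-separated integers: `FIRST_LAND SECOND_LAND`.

Beat 0 (L): throw ball1 h=4 -> lands@4:L; in-air after throw: [b1@4:L]
Beat 1 (R): throw ball2 h=6 -> lands@7:R; in-air after throw: [b1@4:L b2@7:R]
Beat 2 (L): throw ball3 h=7 -> lands@9:R; in-air after throw: [b1@4:L b2@7:R b3@9:R]
Beat 3 (R): throw ball4 h=2 -> lands@5:R; in-air after throw: [b1@4:L b4@5:R b2@7:R b3@9:R]
Beat 4 (L): throw ball1 h=2 -> lands@6:L; in-air after throw: [b4@5:R b1@6:L b2@7:R b3@9:R]
Beat 5 (R): throw ball4 h=3 -> lands@8:L; in-air after throw: [b1@6:L b2@7:R b4@8:L b3@9:R]
Beat 6 (L): throw ball1 h=4 -> lands@10:L; in-air after throw: [b2@7:R b4@8:L b3@9:R b1@10:L]
Beat 7 (R): throw ball2 h=6 -> lands@13:R; in-air after throw: [b4@8:L b3@9:R b1@10:L b2@13:R]
Beat 8 (L): throw ball4 h=7 -> lands@15:R; in-air after throw: [b3@9:R b1@10:L b2@13:R b4@15:R]
Ball 4: thrown@3 h=2 -> first land @5; rethrown@5 h=3 -> second land @8

Answer: 5 8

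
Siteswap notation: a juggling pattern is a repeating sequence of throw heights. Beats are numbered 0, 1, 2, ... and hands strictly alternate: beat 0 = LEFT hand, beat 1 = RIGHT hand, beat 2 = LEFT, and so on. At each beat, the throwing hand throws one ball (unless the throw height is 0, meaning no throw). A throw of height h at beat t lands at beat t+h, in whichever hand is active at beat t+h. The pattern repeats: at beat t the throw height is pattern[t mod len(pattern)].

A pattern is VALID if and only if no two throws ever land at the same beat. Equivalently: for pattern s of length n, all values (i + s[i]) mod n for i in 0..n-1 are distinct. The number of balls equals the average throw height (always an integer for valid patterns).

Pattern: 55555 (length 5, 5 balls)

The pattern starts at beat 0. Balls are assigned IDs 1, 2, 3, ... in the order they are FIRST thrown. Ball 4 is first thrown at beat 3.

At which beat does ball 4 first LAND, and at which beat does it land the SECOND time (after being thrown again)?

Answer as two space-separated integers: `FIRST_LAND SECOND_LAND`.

Answer: 8 13

Derivation:
Beat 0 (L): throw ball1 h=5 -> lands@5:R; in-air after throw: [b1@5:R]
Beat 1 (R): throw ball2 h=5 -> lands@6:L; in-air after throw: [b1@5:R b2@6:L]
Beat 2 (L): throw ball3 h=5 -> lands@7:R; in-air after throw: [b1@5:R b2@6:L b3@7:R]
Beat 3 (R): throw ball4 h=5 -> lands@8:L; in-air after throw: [b1@5:R b2@6:L b3@7:R b4@8:L]
Beat 4 (L): throw ball5 h=5 -> lands@9:R; in-air after throw: [b1@5:R b2@6:L b3@7:R b4@8:L b5@9:R]
Beat 5 (R): throw ball1 h=5 -> lands@10:L; in-air after throw: [b2@6:L b3@7:R b4@8:L b5@9:R b1@10:L]
Beat 6 (L): throw ball2 h=5 -> lands@11:R; in-air after throw: [b3@7:R b4@8:L b5@9:R b1@10:L b2@11:R]
Beat 7 (R): throw ball3 h=5 -> lands@12:L; in-air after throw: [b4@8:L b5@9:R b1@10:L b2@11:R b3@12:L]
Beat 8 (L): throw ball4 h=5 -> lands@13:R; in-air after throw: [b5@9:R b1@10:L b2@11:R b3@12:L b4@13:R]
Beat 9 (R): throw ball5 h=5 -> lands@14:L; in-air after throw: [b1@10:L b2@11:R b3@12:L b4@13:R b5@14:L]
Beat 10 (L): throw ball1 h=5 -> lands@15:R; in-air after throw: [b2@11:R b3@12:L b4@13:R b5@14:L b1@15:R]
Beat 11 (R): throw ball2 h=5 -> lands@16:L; in-air after throw: [b3@12:L b4@13:R b5@14:L b1@15:R b2@16:L]
Beat 12 (L): throw ball3 h=5 -> lands@17:R; in-air after throw: [b4@13:R b5@14:L b1@15:R b2@16:L b3@17:R]
Beat 13 (R): throw ball4 h=5 -> lands@18:L; in-air after throw: [b5@14:L b1@15:R b2@16:L b3@17:R b4@18:L]
Ball 4: thrown@3 h=5 -> first land @8; rethrown@8 h=5 -> second land @13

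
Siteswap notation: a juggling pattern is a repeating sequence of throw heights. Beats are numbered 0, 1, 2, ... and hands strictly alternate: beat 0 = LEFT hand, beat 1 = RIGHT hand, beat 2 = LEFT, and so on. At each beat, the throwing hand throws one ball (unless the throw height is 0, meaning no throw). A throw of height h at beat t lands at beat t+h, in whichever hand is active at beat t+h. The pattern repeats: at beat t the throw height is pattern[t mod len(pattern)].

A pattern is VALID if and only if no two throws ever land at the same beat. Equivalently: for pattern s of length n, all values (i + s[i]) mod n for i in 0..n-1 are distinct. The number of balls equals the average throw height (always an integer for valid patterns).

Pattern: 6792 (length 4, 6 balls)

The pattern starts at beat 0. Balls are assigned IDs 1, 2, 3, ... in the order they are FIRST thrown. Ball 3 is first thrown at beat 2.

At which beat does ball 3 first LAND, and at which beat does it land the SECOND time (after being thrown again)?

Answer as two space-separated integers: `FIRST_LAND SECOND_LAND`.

Beat 0 (L): throw ball1 h=6 -> lands@6:L; in-air after throw: [b1@6:L]
Beat 1 (R): throw ball2 h=7 -> lands@8:L; in-air after throw: [b1@6:L b2@8:L]
Beat 2 (L): throw ball3 h=9 -> lands@11:R; in-air after throw: [b1@6:L b2@8:L b3@11:R]
Beat 3 (R): throw ball4 h=2 -> lands@5:R; in-air after throw: [b4@5:R b1@6:L b2@8:L b3@11:R]
Beat 4 (L): throw ball5 h=6 -> lands@10:L; in-air after throw: [b4@5:R b1@6:L b2@8:L b5@10:L b3@11:R]
Beat 5 (R): throw ball4 h=7 -> lands@12:L; in-air after throw: [b1@6:L b2@8:L b5@10:L b3@11:R b4@12:L]
Beat 6 (L): throw ball1 h=9 -> lands@15:R; in-air after throw: [b2@8:L b5@10:L b3@11:R b4@12:L b1@15:R]
Beat 7 (R): throw ball6 h=2 -> lands@9:R; in-air after throw: [b2@8:L b6@9:R b5@10:L b3@11:R b4@12:L b1@15:R]
Beat 8 (L): throw ball2 h=6 -> lands@14:L; in-air after throw: [b6@9:R b5@10:L b3@11:R b4@12:L b2@14:L b1@15:R]
Beat 9 (R): throw ball6 h=7 -> lands@16:L; in-air after throw: [b5@10:L b3@11:R b4@12:L b2@14:L b1@15:R b6@16:L]
Beat 10 (L): throw ball5 h=9 -> lands@19:R; in-air after throw: [b3@11:R b4@12:L b2@14:L b1@15:R b6@16:L b5@19:R]
Beat 11 (R): throw ball3 h=2 -> lands@13:R; in-air after throw: [b4@12:L b3@13:R b2@14:L b1@15:R b6@16:L b5@19:R]
Beat 12 (L): throw ball4 h=6 -> lands@18:L; in-air after throw: [b3@13:R b2@14:L b1@15:R b6@16:L b4@18:L b5@19:R]
Beat 13 (R): throw ball3 h=7 -> lands@20:L; in-air after throw: [b2@14:L b1@15:R b6@16:L b4@18:L b5@19:R b3@20:L]
Ball 3: thrown@2 h=9 -> first land @11; rethrown@11 h=2 -> second land @13

Answer: 11 13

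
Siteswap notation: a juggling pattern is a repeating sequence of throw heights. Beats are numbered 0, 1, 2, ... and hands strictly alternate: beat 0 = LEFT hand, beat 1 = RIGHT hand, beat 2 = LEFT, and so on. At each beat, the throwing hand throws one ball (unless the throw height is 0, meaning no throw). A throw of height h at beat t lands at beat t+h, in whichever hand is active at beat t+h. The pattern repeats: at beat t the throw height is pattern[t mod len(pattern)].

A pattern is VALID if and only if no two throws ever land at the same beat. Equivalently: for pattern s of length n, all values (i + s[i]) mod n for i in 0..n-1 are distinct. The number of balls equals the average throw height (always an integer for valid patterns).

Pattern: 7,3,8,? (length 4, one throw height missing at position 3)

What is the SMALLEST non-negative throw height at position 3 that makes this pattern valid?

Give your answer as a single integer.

i=0: (0 + 7) mod 4 = 3
i=1: (1 + 3) mod 4 = 0
i=2: (2 + 8) mod 4 = 2
i=3: s[i]=? (unknown)
Known residues: [0, 2, 3]; need a permutation of 0..3, so missing residue r = 1
Need (3 + s) mod 4 = 1; smallest s = (1 - 3) mod 4 = 2

Answer: 2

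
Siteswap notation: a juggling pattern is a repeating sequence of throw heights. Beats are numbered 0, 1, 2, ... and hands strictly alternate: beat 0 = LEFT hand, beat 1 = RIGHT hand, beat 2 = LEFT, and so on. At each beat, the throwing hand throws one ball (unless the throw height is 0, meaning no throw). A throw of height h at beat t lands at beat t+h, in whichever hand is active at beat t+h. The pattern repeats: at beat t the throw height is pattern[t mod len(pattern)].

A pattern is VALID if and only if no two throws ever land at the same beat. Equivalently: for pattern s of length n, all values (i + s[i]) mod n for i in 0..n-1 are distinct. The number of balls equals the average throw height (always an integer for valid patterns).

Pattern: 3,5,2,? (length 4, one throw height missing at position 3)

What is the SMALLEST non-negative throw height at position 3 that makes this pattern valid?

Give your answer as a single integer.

Answer: 2

Derivation:
i=0: (0 + 3) mod 4 = 3
i=1: (1 + 5) mod 4 = 2
i=2: (2 + 2) mod 4 = 0
i=3: s[i]=? (unknown)
Known residues: [0, 2, 3]; need a permutation of 0..3, so missing residue r = 1
Need (3 + s) mod 4 = 1; smallest s = (1 - 3) mod 4 = 2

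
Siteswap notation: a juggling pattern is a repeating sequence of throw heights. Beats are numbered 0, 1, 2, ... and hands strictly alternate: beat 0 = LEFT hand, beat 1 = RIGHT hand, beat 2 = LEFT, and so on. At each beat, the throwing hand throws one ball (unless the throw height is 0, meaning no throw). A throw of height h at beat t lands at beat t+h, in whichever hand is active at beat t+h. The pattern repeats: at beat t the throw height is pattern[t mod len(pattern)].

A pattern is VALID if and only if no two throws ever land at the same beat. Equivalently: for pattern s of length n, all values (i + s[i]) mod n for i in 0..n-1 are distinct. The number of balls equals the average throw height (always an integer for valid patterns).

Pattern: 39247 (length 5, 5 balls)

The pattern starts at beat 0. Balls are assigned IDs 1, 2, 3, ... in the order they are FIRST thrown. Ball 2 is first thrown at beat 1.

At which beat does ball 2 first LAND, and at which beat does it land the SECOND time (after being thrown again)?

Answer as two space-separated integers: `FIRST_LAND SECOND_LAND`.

Answer: 10 13

Derivation:
Beat 0 (L): throw ball1 h=3 -> lands@3:R; in-air after throw: [b1@3:R]
Beat 1 (R): throw ball2 h=9 -> lands@10:L; in-air after throw: [b1@3:R b2@10:L]
Beat 2 (L): throw ball3 h=2 -> lands@4:L; in-air after throw: [b1@3:R b3@4:L b2@10:L]
Beat 3 (R): throw ball1 h=4 -> lands@7:R; in-air after throw: [b3@4:L b1@7:R b2@10:L]
Beat 4 (L): throw ball3 h=7 -> lands@11:R; in-air after throw: [b1@7:R b2@10:L b3@11:R]
Beat 5 (R): throw ball4 h=3 -> lands@8:L; in-air after throw: [b1@7:R b4@8:L b2@10:L b3@11:R]
Beat 6 (L): throw ball5 h=9 -> lands@15:R; in-air after throw: [b1@7:R b4@8:L b2@10:L b3@11:R b5@15:R]
Beat 7 (R): throw ball1 h=2 -> lands@9:R; in-air after throw: [b4@8:L b1@9:R b2@10:L b3@11:R b5@15:R]
Beat 8 (L): throw ball4 h=4 -> lands@12:L; in-air after throw: [b1@9:R b2@10:L b3@11:R b4@12:L b5@15:R]
Beat 9 (R): throw ball1 h=7 -> lands@16:L; in-air after throw: [b2@10:L b3@11:R b4@12:L b5@15:R b1@16:L]
Beat 10 (L): throw ball2 h=3 -> lands@13:R; in-air after throw: [b3@11:R b4@12:L b2@13:R b5@15:R b1@16:L]
Beat 11 (R): throw ball3 h=9 -> lands@20:L; in-air after throw: [b4@12:L b2@13:R b5@15:R b1@16:L b3@20:L]
Beat 12 (L): throw ball4 h=2 -> lands@14:L; in-air after throw: [b2@13:R b4@14:L b5@15:R b1@16:L b3@20:L]
Beat 13 (R): throw ball2 h=4 -> lands@17:R; in-air after throw: [b4@14:L b5@15:R b1@16:L b2@17:R b3@20:L]
Ball 2: thrown@1 h=9 -> first land @10; rethrown@10 h=3 -> second land @13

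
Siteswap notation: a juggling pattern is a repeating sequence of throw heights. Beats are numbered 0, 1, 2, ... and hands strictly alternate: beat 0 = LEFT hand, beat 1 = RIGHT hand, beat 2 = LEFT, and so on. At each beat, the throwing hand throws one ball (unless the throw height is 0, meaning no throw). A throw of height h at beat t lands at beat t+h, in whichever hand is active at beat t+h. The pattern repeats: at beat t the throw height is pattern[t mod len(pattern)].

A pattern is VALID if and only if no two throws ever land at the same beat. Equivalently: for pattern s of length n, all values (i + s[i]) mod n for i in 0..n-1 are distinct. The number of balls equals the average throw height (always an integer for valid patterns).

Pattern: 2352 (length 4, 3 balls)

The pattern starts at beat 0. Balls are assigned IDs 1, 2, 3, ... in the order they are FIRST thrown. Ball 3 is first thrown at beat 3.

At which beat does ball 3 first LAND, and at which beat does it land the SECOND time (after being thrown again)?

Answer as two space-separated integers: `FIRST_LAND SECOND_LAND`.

Beat 0 (L): throw ball1 h=2 -> lands@2:L; in-air after throw: [b1@2:L]
Beat 1 (R): throw ball2 h=3 -> lands@4:L; in-air after throw: [b1@2:L b2@4:L]
Beat 2 (L): throw ball1 h=5 -> lands@7:R; in-air after throw: [b2@4:L b1@7:R]
Beat 3 (R): throw ball3 h=2 -> lands@5:R; in-air after throw: [b2@4:L b3@5:R b1@7:R]
Beat 4 (L): throw ball2 h=2 -> lands@6:L; in-air after throw: [b3@5:R b2@6:L b1@7:R]
Beat 5 (R): throw ball3 h=3 -> lands@8:L; in-air after throw: [b2@6:L b1@7:R b3@8:L]
Beat 6 (L): throw ball2 h=5 -> lands@11:R; in-air after throw: [b1@7:R b3@8:L b2@11:R]
Beat 7 (R): throw ball1 h=2 -> lands@9:R; in-air after throw: [b3@8:L b1@9:R b2@11:R]
Beat 8 (L): throw ball3 h=2 -> lands@10:L; in-air after throw: [b1@9:R b3@10:L b2@11:R]
Ball 3: thrown@3 h=2 -> first land @5; rethrown@5 h=3 -> second land @8

Answer: 5 8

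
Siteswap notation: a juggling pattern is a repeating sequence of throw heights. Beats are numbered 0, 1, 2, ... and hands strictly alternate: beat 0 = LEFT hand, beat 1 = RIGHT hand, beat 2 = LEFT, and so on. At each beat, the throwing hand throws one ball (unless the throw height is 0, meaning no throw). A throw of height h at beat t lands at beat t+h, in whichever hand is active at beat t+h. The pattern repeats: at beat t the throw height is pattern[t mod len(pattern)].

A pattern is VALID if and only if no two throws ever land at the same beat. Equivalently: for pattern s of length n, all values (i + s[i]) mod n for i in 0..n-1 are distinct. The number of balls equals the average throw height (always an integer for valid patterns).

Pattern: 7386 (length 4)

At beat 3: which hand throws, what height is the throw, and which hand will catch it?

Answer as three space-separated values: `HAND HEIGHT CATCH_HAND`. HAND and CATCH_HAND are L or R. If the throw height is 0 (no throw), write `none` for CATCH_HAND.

Answer: R 6 R

Derivation:
Beat 3: 3 mod 2 = 1, so hand = R
Throw height = pattern[3 mod 4] = pattern[3] = 6
Lands at beat 3+6=9, 9 mod 2 = 1, so catch hand = R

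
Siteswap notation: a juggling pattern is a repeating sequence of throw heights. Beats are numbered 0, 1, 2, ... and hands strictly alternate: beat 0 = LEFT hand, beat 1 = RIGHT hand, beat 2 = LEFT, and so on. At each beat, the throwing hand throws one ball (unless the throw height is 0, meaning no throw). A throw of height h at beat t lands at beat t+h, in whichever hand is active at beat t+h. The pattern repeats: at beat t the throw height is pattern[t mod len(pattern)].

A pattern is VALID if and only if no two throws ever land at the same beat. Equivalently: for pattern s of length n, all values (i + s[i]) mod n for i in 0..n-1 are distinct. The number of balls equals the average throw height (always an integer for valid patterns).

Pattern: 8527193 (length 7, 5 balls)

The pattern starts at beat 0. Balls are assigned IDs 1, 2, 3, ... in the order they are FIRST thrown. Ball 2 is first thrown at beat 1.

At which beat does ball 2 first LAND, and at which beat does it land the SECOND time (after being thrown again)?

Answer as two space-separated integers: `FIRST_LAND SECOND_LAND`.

Answer: 6 9

Derivation:
Beat 0 (L): throw ball1 h=8 -> lands@8:L; in-air after throw: [b1@8:L]
Beat 1 (R): throw ball2 h=5 -> lands@6:L; in-air after throw: [b2@6:L b1@8:L]
Beat 2 (L): throw ball3 h=2 -> lands@4:L; in-air after throw: [b3@4:L b2@6:L b1@8:L]
Beat 3 (R): throw ball4 h=7 -> lands@10:L; in-air after throw: [b3@4:L b2@6:L b1@8:L b4@10:L]
Beat 4 (L): throw ball3 h=1 -> lands@5:R; in-air after throw: [b3@5:R b2@6:L b1@8:L b4@10:L]
Beat 5 (R): throw ball3 h=9 -> lands@14:L; in-air after throw: [b2@6:L b1@8:L b4@10:L b3@14:L]
Beat 6 (L): throw ball2 h=3 -> lands@9:R; in-air after throw: [b1@8:L b2@9:R b4@10:L b3@14:L]
Beat 7 (R): throw ball5 h=8 -> lands@15:R; in-air after throw: [b1@8:L b2@9:R b4@10:L b3@14:L b5@15:R]
Beat 8 (L): throw ball1 h=5 -> lands@13:R; in-air after throw: [b2@9:R b4@10:L b1@13:R b3@14:L b5@15:R]
Beat 9 (R): throw ball2 h=2 -> lands@11:R; in-air after throw: [b4@10:L b2@11:R b1@13:R b3@14:L b5@15:R]
Ball 2: thrown@1 h=5 -> first land @6; rethrown@6 h=3 -> second land @9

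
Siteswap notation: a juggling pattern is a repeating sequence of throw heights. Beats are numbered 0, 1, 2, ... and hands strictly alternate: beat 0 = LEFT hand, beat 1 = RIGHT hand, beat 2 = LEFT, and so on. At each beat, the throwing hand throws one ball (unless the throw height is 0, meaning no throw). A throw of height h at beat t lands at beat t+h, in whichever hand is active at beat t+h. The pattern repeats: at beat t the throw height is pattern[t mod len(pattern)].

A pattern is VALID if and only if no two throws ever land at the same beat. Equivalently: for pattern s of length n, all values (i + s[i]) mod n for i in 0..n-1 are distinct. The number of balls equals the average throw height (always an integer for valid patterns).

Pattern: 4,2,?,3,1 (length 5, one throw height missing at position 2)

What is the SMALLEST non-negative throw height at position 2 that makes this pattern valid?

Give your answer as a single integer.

i=0: (0 + 4) mod 5 = 4
i=1: (1 + 2) mod 5 = 3
i=2: s[i]=? (unknown)
i=3: (3 + 3) mod 5 = 1
i=4: (4 + 1) mod 5 = 0
Known residues: [0, 1, 3, 4]; need a permutation of 0..4, so missing residue r = 2
Need (2 + s) mod 5 = 2; smallest s = (2 - 2) mod 5 = 0

Answer: 0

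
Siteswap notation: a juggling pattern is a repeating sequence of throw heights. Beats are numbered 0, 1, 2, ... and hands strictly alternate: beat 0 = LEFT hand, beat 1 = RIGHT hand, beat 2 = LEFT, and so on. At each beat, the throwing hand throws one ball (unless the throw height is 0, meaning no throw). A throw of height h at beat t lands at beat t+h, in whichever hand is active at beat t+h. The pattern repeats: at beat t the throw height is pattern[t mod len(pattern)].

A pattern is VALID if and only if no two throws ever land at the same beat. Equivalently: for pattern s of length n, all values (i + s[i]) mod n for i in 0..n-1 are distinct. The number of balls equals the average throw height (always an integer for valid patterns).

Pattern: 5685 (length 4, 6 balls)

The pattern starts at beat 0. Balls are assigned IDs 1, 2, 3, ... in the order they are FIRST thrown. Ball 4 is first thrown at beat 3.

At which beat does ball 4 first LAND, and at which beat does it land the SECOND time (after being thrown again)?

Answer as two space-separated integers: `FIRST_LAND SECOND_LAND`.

Answer: 8 13

Derivation:
Beat 0 (L): throw ball1 h=5 -> lands@5:R; in-air after throw: [b1@5:R]
Beat 1 (R): throw ball2 h=6 -> lands@7:R; in-air after throw: [b1@5:R b2@7:R]
Beat 2 (L): throw ball3 h=8 -> lands@10:L; in-air after throw: [b1@5:R b2@7:R b3@10:L]
Beat 3 (R): throw ball4 h=5 -> lands@8:L; in-air after throw: [b1@5:R b2@7:R b4@8:L b3@10:L]
Beat 4 (L): throw ball5 h=5 -> lands@9:R; in-air after throw: [b1@5:R b2@7:R b4@8:L b5@9:R b3@10:L]
Beat 5 (R): throw ball1 h=6 -> lands@11:R; in-air after throw: [b2@7:R b4@8:L b5@9:R b3@10:L b1@11:R]
Beat 6 (L): throw ball6 h=8 -> lands@14:L; in-air after throw: [b2@7:R b4@8:L b5@9:R b3@10:L b1@11:R b6@14:L]
Beat 7 (R): throw ball2 h=5 -> lands@12:L; in-air after throw: [b4@8:L b5@9:R b3@10:L b1@11:R b2@12:L b6@14:L]
Beat 8 (L): throw ball4 h=5 -> lands@13:R; in-air after throw: [b5@9:R b3@10:L b1@11:R b2@12:L b4@13:R b6@14:L]
Beat 9 (R): throw ball5 h=6 -> lands@15:R; in-air after throw: [b3@10:L b1@11:R b2@12:L b4@13:R b6@14:L b5@15:R]
Beat 10 (L): throw ball3 h=8 -> lands@18:L; in-air after throw: [b1@11:R b2@12:L b4@13:R b6@14:L b5@15:R b3@18:L]
Beat 11 (R): throw ball1 h=5 -> lands@16:L; in-air after throw: [b2@12:L b4@13:R b6@14:L b5@15:R b1@16:L b3@18:L]
Beat 12 (L): throw ball2 h=5 -> lands@17:R; in-air after throw: [b4@13:R b6@14:L b5@15:R b1@16:L b2@17:R b3@18:L]
Beat 13 (R): throw ball4 h=6 -> lands@19:R; in-air after throw: [b6@14:L b5@15:R b1@16:L b2@17:R b3@18:L b4@19:R]
Ball 4: thrown@3 h=5 -> first land @8; rethrown@8 h=5 -> second land @13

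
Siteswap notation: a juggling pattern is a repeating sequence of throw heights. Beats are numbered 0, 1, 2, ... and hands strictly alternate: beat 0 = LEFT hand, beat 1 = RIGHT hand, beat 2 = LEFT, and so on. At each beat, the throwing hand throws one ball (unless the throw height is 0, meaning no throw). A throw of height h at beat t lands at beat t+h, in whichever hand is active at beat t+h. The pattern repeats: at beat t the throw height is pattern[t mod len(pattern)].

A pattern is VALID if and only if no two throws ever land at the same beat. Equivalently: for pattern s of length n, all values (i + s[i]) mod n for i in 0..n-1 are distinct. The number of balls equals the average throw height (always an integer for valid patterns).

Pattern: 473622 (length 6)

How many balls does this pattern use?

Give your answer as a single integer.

Answer: 4

Derivation:
Pattern = [4, 7, 3, 6, 2, 2], length n = 6
  position 0: throw height = 4, running sum = 4
  position 1: throw height = 7, running sum = 11
  position 2: throw height = 3, running sum = 14
  position 3: throw height = 6, running sum = 20
  position 4: throw height = 2, running sum = 22
  position 5: throw height = 2, running sum = 24
Total sum = 24; balls = sum / n = 24 / 6 = 4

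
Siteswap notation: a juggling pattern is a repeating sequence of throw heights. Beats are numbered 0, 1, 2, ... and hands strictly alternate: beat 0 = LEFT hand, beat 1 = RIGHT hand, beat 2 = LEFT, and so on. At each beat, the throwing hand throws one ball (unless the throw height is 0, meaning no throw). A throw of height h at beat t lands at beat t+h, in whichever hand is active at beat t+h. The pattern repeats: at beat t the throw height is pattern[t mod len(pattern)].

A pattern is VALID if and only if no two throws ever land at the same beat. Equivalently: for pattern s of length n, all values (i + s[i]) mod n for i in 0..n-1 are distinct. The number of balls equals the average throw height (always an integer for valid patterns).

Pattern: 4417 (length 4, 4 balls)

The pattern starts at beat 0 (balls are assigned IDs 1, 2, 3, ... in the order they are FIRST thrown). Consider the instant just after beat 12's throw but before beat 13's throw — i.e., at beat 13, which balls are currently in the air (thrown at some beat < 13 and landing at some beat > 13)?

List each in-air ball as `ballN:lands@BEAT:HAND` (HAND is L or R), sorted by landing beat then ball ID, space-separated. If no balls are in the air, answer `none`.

Answer: ball4:lands@14:L ball1:lands@16:L ball3:lands@18:L

Derivation:
Beat 0 (L): throw ball1 h=4 -> lands@4:L; in-air after throw: [b1@4:L]
Beat 1 (R): throw ball2 h=4 -> lands@5:R; in-air after throw: [b1@4:L b2@5:R]
Beat 2 (L): throw ball3 h=1 -> lands@3:R; in-air after throw: [b3@3:R b1@4:L b2@5:R]
Beat 3 (R): throw ball3 h=7 -> lands@10:L; in-air after throw: [b1@4:L b2@5:R b3@10:L]
Beat 4 (L): throw ball1 h=4 -> lands@8:L; in-air after throw: [b2@5:R b1@8:L b3@10:L]
Beat 5 (R): throw ball2 h=4 -> lands@9:R; in-air after throw: [b1@8:L b2@9:R b3@10:L]
Beat 6 (L): throw ball4 h=1 -> lands@7:R; in-air after throw: [b4@7:R b1@8:L b2@9:R b3@10:L]
Beat 7 (R): throw ball4 h=7 -> lands@14:L; in-air after throw: [b1@8:L b2@9:R b3@10:L b4@14:L]
Beat 8 (L): throw ball1 h=4 -> lands@12:L; in-air after throw: [b2@9:R b3@10:L b1@12:L b4@14:L]
Beat 9 (R): throw ball2 h=4 -> lands@13:R; in-air after throw: [b3@10:L b1@12:L b2@13:R b4@14:L]
Beat 10 (L): throw ball3 h=1 -> lands@11:R; in-air after throw: [b3@11:R b1@12:L b2@13:R b4@14:L]
Beat 11 (R): throw ball3 h=7 -> lands@18:L; in-air after throw: [b1@12:L b2@13:R b4@14:L b3@18:L]
Beat 12 (L): throw ball1 h=4 -> lands@16:L; in-air after throw: [b2@13:R b4@14:L b1@16:L b3@18:L]
Beat 13 (R): throw ball2 h=4 -> lands@17:R; in-air after throw: [b4@14:L b1@16:L b2@17:R b3@18:L]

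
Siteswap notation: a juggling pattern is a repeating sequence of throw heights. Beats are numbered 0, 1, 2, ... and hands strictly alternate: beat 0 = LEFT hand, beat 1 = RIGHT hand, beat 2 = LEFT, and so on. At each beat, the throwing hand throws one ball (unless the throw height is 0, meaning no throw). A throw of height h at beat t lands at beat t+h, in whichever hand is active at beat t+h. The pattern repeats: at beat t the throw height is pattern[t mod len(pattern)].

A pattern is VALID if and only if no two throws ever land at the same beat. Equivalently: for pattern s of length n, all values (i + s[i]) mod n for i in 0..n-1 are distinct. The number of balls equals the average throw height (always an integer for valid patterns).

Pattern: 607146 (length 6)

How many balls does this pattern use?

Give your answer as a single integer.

Answer: 4

Derivation:
Pattern = [6, 0, 7, 1, 4, 6], length n = 6
  position 0: throw height = 6, running sum = 6
  position 1: throw height = 0, running sum = 6
  position 2: throw height = 7, running sum = 13
  position 3: throw height = 1, running sum = 14
  position 4: throw height = 4, running sum = 18
  position 5: throw height = 6, running sum = 24
Total sum = 24; balls = sum / n = 24 / 6 = 4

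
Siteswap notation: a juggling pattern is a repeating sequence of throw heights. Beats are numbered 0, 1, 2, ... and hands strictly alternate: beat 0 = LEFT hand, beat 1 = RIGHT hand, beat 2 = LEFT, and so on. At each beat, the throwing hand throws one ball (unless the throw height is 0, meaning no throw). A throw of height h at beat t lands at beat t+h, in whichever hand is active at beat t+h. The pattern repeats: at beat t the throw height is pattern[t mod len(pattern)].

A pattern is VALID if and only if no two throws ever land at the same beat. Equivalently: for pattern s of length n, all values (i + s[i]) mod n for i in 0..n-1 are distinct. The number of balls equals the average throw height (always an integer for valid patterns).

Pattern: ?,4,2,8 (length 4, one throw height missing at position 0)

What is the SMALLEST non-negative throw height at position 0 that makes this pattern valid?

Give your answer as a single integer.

i=0: s[i]=? (unknown)
i=1: (1 + 4) mod 4 = 1
i=2: (2 + 2) mod 4 = 0
i=3: (3 + 8) mod 4 = 3
Known residues: [0, 1, 3]; need a permutation of 0..3, so missing residue r = 2
Need (0 + s) mod 4 = 2; smallest s = (2 - 0) mod 4 = 2

Answer: 2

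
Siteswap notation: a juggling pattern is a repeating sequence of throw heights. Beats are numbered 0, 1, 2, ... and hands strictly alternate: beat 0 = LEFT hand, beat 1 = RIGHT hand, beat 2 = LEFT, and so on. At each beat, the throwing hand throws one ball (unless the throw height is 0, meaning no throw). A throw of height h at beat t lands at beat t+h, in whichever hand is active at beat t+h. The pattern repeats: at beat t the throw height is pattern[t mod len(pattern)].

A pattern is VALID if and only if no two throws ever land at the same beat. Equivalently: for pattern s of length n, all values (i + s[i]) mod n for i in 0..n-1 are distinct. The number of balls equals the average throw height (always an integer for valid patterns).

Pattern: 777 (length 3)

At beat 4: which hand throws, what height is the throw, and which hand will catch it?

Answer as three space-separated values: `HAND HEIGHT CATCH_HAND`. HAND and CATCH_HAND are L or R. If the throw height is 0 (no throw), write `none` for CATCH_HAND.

Answer: L 7 R

Derivation:
Beat 4: 4 mod 2 = 0, so hand = L
Throw height = pattern[4 mod 3] = pattern[1] = 7
Lands at beat 4+7=11, 11 mod 2 = 1, so catch hand = R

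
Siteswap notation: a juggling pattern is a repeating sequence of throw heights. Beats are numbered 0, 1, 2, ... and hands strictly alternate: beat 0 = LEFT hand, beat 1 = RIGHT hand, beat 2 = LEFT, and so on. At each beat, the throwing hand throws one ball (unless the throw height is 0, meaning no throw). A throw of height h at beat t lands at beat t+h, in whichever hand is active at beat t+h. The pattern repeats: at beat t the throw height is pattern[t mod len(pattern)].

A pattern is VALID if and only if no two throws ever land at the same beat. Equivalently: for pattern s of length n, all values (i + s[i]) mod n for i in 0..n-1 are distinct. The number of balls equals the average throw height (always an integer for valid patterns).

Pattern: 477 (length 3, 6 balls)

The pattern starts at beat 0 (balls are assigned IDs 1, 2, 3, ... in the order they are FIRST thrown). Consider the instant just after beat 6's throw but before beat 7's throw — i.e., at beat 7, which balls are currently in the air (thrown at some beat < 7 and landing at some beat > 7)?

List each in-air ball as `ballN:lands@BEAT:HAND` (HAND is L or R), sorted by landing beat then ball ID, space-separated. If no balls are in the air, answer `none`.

Beat 0 (L): throw ball1 h=4 -> lands@4:L; in-air after throw: [b1@4:L]
Beat 1 (R): throw ball2 h=7 -> lands@8:L; in-air after throw: [b1@4:L b2@8:L]
Beat 2 (L): throw ball3 h=7 -> lands@9:R; in-air after throw: [b1@4:L b2@8:L b3@9:R]
Beat 3 (R): throw ball4 h=4 -> lands@7:R; in-air after throw: [b1@4:L b4@7:R b2@8:L b3@9:R]
Beat 4 (L): throw ball1 h=7 -> lands@11:R; in-air after throw: [b4@7:R b2@8:L b3@9:R b1@11:R]
Beat 5 (R): throw ball5 h=7 -> lands@12:L; in-air after throw: [b4@7:R b2@8:L b3@9:R b1@11:R b5@12:L]
Beat 6 (L): throw ball6 h=4 -> lands@10:L; in-air after throw: [b4@7:R b2@8:L b3@9:R b6@10:L b1@11:R b5@12:L]
Beat 7 (R): throw ball4 h=7 -> lands@14:L; in-air after throw: [b2@8:L b3@9:R b6@10:L b1@11:R b5@12:L b4@14:L]

Answer: ball2:lands@8:L ball3:lands@9:R ball6:lands@10:L ball1:lands@11:R ball5:lands@12:L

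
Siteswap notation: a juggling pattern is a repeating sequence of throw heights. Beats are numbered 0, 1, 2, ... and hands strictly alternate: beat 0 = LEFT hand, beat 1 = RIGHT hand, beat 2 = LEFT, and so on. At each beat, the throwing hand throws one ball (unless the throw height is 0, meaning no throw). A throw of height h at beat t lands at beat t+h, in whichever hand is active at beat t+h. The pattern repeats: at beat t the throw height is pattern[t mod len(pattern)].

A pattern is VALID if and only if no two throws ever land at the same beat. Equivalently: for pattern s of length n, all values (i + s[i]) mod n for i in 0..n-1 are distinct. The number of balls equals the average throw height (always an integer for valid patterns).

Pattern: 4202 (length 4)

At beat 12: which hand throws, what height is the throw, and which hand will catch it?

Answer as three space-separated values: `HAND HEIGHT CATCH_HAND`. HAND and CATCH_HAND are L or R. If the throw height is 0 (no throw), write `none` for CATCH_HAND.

Answer: L 4 L

Derivation:
Beat 12: 12 mod 2 = 0, so hand = L
Throw height = pattern[12 mod 4] = pattern[0] = 4
Lands at beat 12+4=16, 16 mod 2 = 0, so catch hand = L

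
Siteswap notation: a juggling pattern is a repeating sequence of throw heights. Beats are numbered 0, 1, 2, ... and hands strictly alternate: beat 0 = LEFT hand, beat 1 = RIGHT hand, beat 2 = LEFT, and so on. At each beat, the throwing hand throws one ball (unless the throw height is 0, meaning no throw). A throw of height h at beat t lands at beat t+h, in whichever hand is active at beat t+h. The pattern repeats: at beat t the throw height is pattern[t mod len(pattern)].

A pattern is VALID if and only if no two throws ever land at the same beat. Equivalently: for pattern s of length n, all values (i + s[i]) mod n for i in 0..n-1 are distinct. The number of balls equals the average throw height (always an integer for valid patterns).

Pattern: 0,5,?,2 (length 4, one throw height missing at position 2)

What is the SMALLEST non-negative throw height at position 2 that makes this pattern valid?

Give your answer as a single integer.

i=0: (0 + 0) mod 4 = 0
i=1: (1 + 5) mod 4 = 2
i=2: s[i]=? (unknown)
i=3: (3 + 2) mod 4 = 1
Known residues: [0, 1, 2]; need a permutation of 0..3, so missing residue r = 3
Need (2 + s) mod 4 = 3; smallest s = (3 - 2) mod 4 = 1

Answer: 1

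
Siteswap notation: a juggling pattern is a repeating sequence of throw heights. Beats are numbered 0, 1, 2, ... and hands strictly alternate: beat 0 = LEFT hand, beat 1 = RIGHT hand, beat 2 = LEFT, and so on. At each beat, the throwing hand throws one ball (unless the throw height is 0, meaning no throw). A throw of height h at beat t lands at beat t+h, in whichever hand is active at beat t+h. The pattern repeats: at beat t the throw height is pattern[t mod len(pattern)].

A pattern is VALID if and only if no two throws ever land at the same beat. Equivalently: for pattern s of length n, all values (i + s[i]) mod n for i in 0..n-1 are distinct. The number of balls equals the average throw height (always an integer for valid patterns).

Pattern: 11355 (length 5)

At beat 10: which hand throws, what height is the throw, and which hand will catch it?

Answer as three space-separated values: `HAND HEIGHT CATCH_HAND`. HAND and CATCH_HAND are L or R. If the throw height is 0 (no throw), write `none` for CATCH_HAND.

Beat 10: 10 mod 2 = 0, so hand = L
Throw height = pattern[10 mod 5] = pattern[0] = 1
Lands at beat 10+1=11, 11 mod 2 = 1, so catch hand = R

Answer: L 1 R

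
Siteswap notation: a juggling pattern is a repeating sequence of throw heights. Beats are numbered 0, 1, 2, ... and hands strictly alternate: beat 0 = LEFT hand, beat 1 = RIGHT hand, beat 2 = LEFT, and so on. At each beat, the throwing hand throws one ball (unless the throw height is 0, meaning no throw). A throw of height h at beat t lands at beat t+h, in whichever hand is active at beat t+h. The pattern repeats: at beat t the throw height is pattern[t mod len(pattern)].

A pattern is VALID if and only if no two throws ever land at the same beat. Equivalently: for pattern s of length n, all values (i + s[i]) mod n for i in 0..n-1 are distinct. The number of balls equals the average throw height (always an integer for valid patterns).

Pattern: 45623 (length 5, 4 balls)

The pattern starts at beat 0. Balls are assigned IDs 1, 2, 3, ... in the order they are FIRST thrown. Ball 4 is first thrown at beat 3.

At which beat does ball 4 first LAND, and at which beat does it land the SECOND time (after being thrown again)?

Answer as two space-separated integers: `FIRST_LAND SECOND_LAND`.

Answer: 5 9

Derivation:
Beat 0 (L): throw ball1 h=4 -> lands@4:L; in-air after throw: [b1@4:L]
Beat 1 (R): throw ball2 h=5 -> lands@6:L; in-air after throw: [b1@4:L b2@6:L]
Beat 2 (L): throw ball3 h=6 -> lands@8:L; in-air after throw: [b1@4:L b2@6:L b3@8:L]
Beat 3 (R): throw ball4 h=2 -> lands@5:R; in-air after throw: [b1@4:L b4@5:R b2@6:L b3@8:L]
Beat 4 (L): throw ball1 h=3 -> lands@7:R; in-air after throw: [b4@5:R b2@6:L b1@7:R b3@8:L]
Beat 5 (R): throw ball4 h=4 -> lands@9:R; in-air after throw: [b2@6:L b1@7:R b3@8:L b4@9:R]
Beat 6 (L): throw ball2 h=5 -> lands@11:R; in-air after throw: [b1@7:R b3@8:L b4@9:R b2@11:R]
Beat 7 (R): throw ball1 h=6 -> lands@13:R; in-air after throw: [b3@8:L b4@9:R b2@11:R b1@13:R]
Beat 8 (L): throw ball3 h=2 -> lands@10:L; in-air after throw: [b4@9:R b3@10:L b2@11:R b1@13:R]
Beat 9 (R): throw ball4 h=3 -> lands@12:L; in-air after throw: [b3@10:L b2@11:R b4@12:L b1@13:R]
Ball 4: thrown@3 h=2 -> first land @5; rethrown@5 h=4 -> second land @9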